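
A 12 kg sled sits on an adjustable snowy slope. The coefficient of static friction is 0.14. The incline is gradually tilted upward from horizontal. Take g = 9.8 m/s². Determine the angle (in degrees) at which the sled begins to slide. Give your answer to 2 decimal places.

At the threshold of sliding, static friction is at its maximum μ_s N and exactly balances the weight component along the incline: mg sin θ = μ_s mg cos θ.
Hence tan θ = μ_s = 0.14, so θ = arctan(0.14) = 7.9696°.

7.97°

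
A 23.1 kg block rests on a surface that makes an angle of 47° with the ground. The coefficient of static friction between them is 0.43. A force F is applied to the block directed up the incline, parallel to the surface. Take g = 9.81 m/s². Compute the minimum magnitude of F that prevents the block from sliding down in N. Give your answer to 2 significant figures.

99 N

The normal force is N = mg cos 47° = 154.548 N. With F at its minimum the block is on the verge of sliding down, so static friction is at its maximum μ_s N = 0.43 × 154.548 = 66.456 N and acts up the slope.
Equilibrium along the incline: F + μ_s N = mg sin 47°, so F = 165.733 − 66.456 = 99.277 N.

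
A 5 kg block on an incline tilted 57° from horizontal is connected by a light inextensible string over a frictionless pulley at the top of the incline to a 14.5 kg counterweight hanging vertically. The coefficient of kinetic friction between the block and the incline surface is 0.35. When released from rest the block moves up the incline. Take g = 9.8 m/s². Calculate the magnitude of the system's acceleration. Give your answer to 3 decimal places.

For the block on the incline: the weight component along the slope is m₁g sin 57° = 5 × 9.8 × 0.8387 = 41.096 N and the normal force is N = m₁g cos 57° = 26.687 N.
Kinetic friction opposes the block's motion up the incline: f = μN = 0.35 × 26.687 = 9.340 N acting down the slope.
Newton's second law for the block (up-slope positive): T − 41.096 − 9.340 = 5 a. For the hanging counterweight (downward positive): 14.5 × 9.8 − T = 14.5 a.
Adding the two equations eliminates T: 91.664 = 19.5 a, so a = 4.7007 m/s².

4.701 m/s²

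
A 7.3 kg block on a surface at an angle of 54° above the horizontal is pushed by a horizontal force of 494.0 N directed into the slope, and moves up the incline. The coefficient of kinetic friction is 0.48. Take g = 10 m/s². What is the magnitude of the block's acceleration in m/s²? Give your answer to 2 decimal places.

2.59 m/s²

The horizontal push has components F cos 54° = 494.0 × 0.5878 = 290.373 N up the incline and F sin 54° = 494.0 × 0.8090 = 399.646 N pressing into the surface.
The normal force is therefore N = mg cos 54° + F sin 54° = 42.909 + 399.646 = 442.555 N, and kinetic friction down the slope is μN = 0.48 × 442.555 = 212.426 N.
Along the incline: F cos 54° − mg sin 54° − μN = ma, so 290.373 − 59.057 − 212.426 = 7.3 a, giving a = 2.5877 m/s².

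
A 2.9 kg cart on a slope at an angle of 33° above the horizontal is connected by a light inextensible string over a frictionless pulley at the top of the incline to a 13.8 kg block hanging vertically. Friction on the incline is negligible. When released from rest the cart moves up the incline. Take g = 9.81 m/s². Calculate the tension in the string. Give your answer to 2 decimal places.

For the cart on the incline: the weight component along the slope is m₁g sin 33° = 2.9 × 9.81 × 0.5446 = 15.493 N and the normal force is N = m₁g cos 33° = 23.859 N.
Newton's second law for the cart (up-slope positive): T − 15.493 = 2.9 a. For the hanging block (downward positive): 13.8 × 9.81 − T = 13.8 a.
Adding the two equations eliminates T: 119.885 = 16.7 a, so a = 7.1787 m/s².
Then from the hanging block's equation, T = 13.8 × (9.81 − 7.1787) = 36.312 N.

36.31 N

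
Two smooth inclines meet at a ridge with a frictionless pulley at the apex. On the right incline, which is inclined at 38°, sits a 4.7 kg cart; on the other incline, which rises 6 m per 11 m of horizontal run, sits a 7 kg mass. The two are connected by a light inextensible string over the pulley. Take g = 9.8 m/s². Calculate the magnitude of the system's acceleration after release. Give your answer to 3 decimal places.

Resolve each weight along its own incline: the 4.7 kg mass has component 4.7 × 9.8 × sin 38° = 28.357 N down its slope, and the 7 kg mass has 7 × 9.8 × sin 28.61° = 32.849 N down its slope.
The 7 kg side's 32.849 N exceeds the other side's 28.357 N, so that mass slides down and the 4.7 kg mass slides up. Taking that direction as positive, Newton's second law for the whole system gives 32.849 − 28.357 = (4.7 + 7) a, so a = 4.492 / 11.7 = 0.3839 m/s².

0.384 m/s²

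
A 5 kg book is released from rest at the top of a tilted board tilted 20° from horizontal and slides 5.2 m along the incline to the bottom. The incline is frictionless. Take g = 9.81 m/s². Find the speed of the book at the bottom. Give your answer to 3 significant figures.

5.91 m/s

The weight component along the incline is mg sin 20° = 16.776 N and the normal force is N = mg cos 20° = 46.092 N.
With no friction, a = g sin 20° = 3.3552 m/s².
Starting from rest over a distance of 5.2 m, v² = 2aL = 2 × 3.3552 × 5.2 = 34.8941, so v = 5.9071 m/s.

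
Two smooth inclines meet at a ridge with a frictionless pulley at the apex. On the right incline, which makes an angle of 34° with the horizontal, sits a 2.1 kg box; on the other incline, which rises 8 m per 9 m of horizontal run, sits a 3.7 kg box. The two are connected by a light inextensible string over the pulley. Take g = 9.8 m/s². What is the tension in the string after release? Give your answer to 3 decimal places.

Resolve each weight along its own incline: the 2.1 kg mass has component 2.1 × 9.8 × sin 34° = 11.508 N down its slope, and the 3.7 kg mass has 3.7 × 9.8 × sin 41.63° = 24.090 N down its slope.
The 3.7 kg side's 24.090 N exceeds the other side's 11.508 N, so that mass slides down and the 2.1 kg mass slides up. Taking that direction as positive, Newton's second law for the whole system gives 24.090 − 11.508 = (2.1 + 3.7) a, so a = 12.582 / 5.8 = 2.1693 m/s².
For the 2.1 kg mass (up-slope positive): T − 11.508 = 2.1 × 2.1693, so T = 16.064 N.

16.064 N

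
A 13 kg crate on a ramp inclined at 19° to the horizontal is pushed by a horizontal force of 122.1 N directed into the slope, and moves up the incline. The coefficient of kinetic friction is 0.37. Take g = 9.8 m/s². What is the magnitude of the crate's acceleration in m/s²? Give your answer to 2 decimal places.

The horizontal push has components F cos 19° = 122.1 × 0.9455 = 115.446 N up the incline and F sin 19° = 122.1 × 0.3256 = 39.756 N pressing into the surface.
The normal force is therefore N = mg cos 19° + F sin 19° = 120.457 + 39.756 = 160.213 N, and kinetic friction down the slope is μN = 0.37 × 160.213 = 59.279 N.
Along the incline: F cos 19° − mg sin 19° − μN = ma, so 115.446 − 41.481 − 59.279 = 13 a, giving a = 1.1297 m/s².

1.13 m/s²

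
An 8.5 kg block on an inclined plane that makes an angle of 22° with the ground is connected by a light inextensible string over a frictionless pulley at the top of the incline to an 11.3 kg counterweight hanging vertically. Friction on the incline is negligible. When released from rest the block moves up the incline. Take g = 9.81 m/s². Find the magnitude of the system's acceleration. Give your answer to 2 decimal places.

4.02 m/s²

For the block on the incline: the weight component along the slope is m₁g sin 22° = 8.5 × 9.81 × 0.3746 = 31.236 N and the normal force is N = m₁g cos 22° = 77.313 N.
Newton's second law for the block (up-slope positive): T − 31.236 = 8.5 a. For the hanging counterweight (downward positive): 11.3 × 9.81 − T = 11.3 a.
Adding the two equations eliminates T: 79.617 = 19.8 a, so a = 4.0211 m/s².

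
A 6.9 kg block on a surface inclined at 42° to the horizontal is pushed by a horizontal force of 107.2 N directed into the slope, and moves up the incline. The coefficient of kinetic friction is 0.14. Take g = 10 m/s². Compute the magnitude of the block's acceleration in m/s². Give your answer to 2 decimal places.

The horizontal push has components F cos 42° = 107.2 × 0.7431 = 79.660 N up the incline and F sin 42° = 107.2 × 0.6691 = 71.728 N pressing into the surface.
The normal force is therefore N = mg cos 42° + F sin 42° = 51.274 + 71.728 = 123.002 N, and kinetic friction down the slope is μN = 0.14 × 123.002 = 17.220 N.
Along the incline: F cos 42° − mg sin 42° − μN = ma, so 79.660 − 46.168 − 17.220 = 6.9 a, giving a = 2.3583 m/s².

2.36 m/s²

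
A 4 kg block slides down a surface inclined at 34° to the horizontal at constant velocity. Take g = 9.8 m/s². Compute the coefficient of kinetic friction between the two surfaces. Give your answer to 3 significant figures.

At constant velocity the net force along the incline is zero: mg sin 34° = μ mg cos 34°.
So μ = tan 34° = 0.5592 / 0.8290 = 0.6745.

0.675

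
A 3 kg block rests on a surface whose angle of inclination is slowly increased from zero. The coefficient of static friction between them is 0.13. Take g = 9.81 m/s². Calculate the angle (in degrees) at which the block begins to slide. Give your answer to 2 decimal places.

At the threshold of sliding, static friction is at its maximum μ_s N and exactly balances the weight component along the incline: mg sin θ = μ_s mg cos θ.
Hence tan θ = μ_s = 0.13, so θ = arctan(0.13) = 7.4069°.

7.41°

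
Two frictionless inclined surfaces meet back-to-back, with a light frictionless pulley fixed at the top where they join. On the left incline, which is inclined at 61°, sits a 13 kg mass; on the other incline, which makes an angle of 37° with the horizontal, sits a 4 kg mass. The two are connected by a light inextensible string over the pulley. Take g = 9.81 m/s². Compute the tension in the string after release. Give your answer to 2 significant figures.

44 N

Resolve each weight along its own incline: the 13 kg mass has component 13 × 9.81 × sin 61° = 111.540 N down its slope, and the 4 kg mass has 4 × 9.81 × sin 37° = 23.615 N down its slope.
The 13 kg side's 111.540 N exceeds the other side's 23.615 N, so that mass slides down and the 4 kg mass slides up. Taking that direction as positive, Newton's second law for the whole system gives 111.540 − 23.615 = (13 + 4) a, so a = 87.925 / 17 = 5.1721 m/s².
For the 4 kg mass (up-slope positive): T − 23.615 = 4 × 5.1721, so T = 44.303 N.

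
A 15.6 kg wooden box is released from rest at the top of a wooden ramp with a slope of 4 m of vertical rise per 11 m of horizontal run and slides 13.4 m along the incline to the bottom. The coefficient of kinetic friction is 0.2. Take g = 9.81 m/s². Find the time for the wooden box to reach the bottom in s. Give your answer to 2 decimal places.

4.21 s

The weight component along the incline is mg sin 19.98° = 52.299 N and the normal force is N = mg cos 19.98° = 143.822 N.
Friction up the slope is f = μN = 0.2 × 143.822 = 28.764 N, so the net downslope force is 52.299 − 28.764 = 23.535 N and a = 23.535 / 15.6 = 1.5087 m/s².
Starting from rest, L = ½at², so t = √(2L/a) = √(2 × 13.4 / 1.5087) = 4.2147 s.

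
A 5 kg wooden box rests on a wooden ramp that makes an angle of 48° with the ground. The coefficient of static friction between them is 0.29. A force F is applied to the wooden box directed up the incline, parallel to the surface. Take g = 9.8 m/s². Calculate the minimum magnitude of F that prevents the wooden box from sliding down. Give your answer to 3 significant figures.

26.9 N

The normal force is N = mg cos 48° = 32.787 N. With F at its minimum the wooden box is on the verge of sliding down, so static friction is at its maximum μ_s N = 0.29 × 32.787 = 9.508 N and acts up the slope.
Equilibrium along the incline: F + μ_s N = mg sin 48°, so F = 36.414 − 9.508 = 26.906 N.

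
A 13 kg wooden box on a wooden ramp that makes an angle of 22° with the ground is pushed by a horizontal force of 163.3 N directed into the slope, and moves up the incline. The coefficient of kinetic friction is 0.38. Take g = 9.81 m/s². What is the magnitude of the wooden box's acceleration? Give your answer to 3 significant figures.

The horizontal push has components F cos 22° = 163.3 × 0.9272 = 151.412 N up the incline and F sin 22° = 163.3 × 0.3746 = 61.172 N pressing into the surface.
The normal force is therefore N = mg cos 22° + F sin 22° = 118.246 + 61.172 = 179.418 N, and kinetic friction down the slope is μN = 0.38 × 179.418 = 68.179 N.
Along the incline: F cos 22° − mg sin 22° − μN = ma, so 151.412 − 47.773 − 68.179 = 13 a, giving a = 2.7277 m/s².

2.73 m/s²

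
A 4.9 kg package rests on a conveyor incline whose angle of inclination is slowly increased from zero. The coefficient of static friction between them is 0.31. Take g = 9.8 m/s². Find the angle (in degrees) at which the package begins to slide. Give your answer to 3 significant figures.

17.2°

At the threshold of sliding, static friction is at its maximum μ_s N and exactly balances the weight component along the incline: mg sin θ = μ_s mg cos θ.
Hence tan θ = μ_s = 0.31, so θ = arctan(0.31) = 17.2234°.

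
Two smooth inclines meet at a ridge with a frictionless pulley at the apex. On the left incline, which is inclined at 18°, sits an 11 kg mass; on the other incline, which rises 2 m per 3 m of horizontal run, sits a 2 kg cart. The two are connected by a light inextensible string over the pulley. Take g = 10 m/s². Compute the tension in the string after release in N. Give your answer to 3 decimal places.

14.617 N

Resolve each weight along its own incline: the 11 kg mass has component 11 × 10 × sin 18° = 33.992 N down its slope, and the 2 kg mass has 2 × 10 × sin 33.69° = 11.094 N down its slope.
The 11 kg side's 33.992 N exceeds the other side's 11.094 N, so that mass slides down and the 2 kg mass slides up. Taking that direction as positive, Newton's second law for the whole system gives 33.992 − 11.094 = (11 + 2) a, so a = 22.898 / 13 = 1.7614 m/s².
For the 2 kg mass (up-slope positive): T − 11.094 = 2 × 1.7614, so T = 14.617 N.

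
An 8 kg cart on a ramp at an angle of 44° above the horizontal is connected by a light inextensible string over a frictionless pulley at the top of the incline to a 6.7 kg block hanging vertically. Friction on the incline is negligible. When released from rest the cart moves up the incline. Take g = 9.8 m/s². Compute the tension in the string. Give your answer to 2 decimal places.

For the cart on the incline: the weight component along the slope is m₁g sin 44° = 8 × 9.8 × 0.6947 = 54.464 N and the normal force is N = m₁g cos 44° = 56.396 N.
Newton's second law for the cart (up-slope positive): T − 54.464 = 8 a. For the hanging block (downward positive): 6.7 × 9.8 − T = 6.7 a.
Adding the two equations eliminates T: 11.196 = 14.7 a, so a = 0.7616 m/s².
Then from the hanging block's equation, T = 6.7 × (9.8 − 0.7616) = 60.557 N.

60.56 N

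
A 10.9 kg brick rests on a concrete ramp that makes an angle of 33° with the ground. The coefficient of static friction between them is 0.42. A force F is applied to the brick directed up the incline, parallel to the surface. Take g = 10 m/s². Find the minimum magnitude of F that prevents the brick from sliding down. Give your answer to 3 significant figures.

The normal force is N = mg cos 33° = 91.415 N. With F at its minimum the brick is on the verge of sliding down, so static friction is at its maximum μ_s N = 0.42 × 91.415 = 38.394 N and acts up the slope.
Equilibrium along the incline: F + μ_s N = mg sin 33°, so F = 59.366 − 38.394 = 20.972 N.

21.0 N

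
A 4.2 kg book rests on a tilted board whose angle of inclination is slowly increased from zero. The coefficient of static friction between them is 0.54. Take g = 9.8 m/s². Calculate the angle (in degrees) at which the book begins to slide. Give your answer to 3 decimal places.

28.369°

At the threshold of sliding, static friction is at its maximum μ_s N and exactly balances the weight component along the incline: mg sin θ = μ_s mg cos θ.
Hence tan θ = μ_s = 0.54, so θ = arctan(0.54) = 28.3690°.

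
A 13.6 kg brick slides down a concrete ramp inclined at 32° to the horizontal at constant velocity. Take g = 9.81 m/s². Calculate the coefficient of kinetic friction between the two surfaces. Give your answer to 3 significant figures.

At constant velocity the net force along the incline is zero: mg sin 32° = μ mg cos 32°.
So μ = tan 32° = 0.5299 / 0.8480 = 0.6249.

0.625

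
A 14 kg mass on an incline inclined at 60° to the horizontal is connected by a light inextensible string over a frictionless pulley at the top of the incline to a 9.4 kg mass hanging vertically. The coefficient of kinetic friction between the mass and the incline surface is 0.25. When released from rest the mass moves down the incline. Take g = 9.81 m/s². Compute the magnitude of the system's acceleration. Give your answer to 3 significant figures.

For the mass on the incline: the weight component along the slope is m₁g sin 60° = 14 × 9.81 × 0.8660 = 118.936 N and the normal force is N = m₁g cos 60° = 68.670 N.
Kinetic friction opposes the mass's motion down the incline: f = μN = 0.25 × 68.670 = 17.168 N acting up the slope.
Newton's second law for the mass (down-slope positive): 118.936 − 17.168 − T = 14 a. For the hanging mass (upward positive): T − 9.4 × 9.81 = 9.4 a.
Adding the two equations eliminates T: 9.554 = 23.4 a, so a = 0.4083 m/s².

0.408 m/s²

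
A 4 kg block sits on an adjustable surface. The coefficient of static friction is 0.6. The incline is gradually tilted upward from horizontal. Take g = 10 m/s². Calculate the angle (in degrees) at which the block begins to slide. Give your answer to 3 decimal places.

30.964°

At the threshold of sliding, static friction is at its maximum μ_s N and exactly balances the weight component along the incline: mg sin θ = μ_s mg cos θ.
Hence tan θ = μ_s = 0.6, so θ = arctan(0.6) = 30.9638°.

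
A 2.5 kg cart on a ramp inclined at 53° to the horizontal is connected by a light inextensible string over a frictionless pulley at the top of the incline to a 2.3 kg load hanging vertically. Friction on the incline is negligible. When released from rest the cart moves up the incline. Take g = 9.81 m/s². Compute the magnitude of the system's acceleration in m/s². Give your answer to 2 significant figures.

0.62 m/s²

For the cart on the incline: the weight component along the slope is m₁g sin 53° = 2.5 × 9.81 × 0.7986 = 19.586 N and the normal force is N = m₁g cos 53° = 14.760 N.
Newton's second law for the cart (up-slope positive): T − 19.586 = 2.5 a. For the hanging load (downward positive): 2.3 × 9.81 − T = 2.3 a.
Adding the two equations eliminates T: 2.977 = 4.8 a, so a = 0.6202 m/s².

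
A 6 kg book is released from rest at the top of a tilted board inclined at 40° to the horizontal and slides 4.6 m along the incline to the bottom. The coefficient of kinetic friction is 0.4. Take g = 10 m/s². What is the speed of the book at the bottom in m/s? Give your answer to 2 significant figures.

5.6 m/s

The weight component along the incline is mg sin 40° = 38.567 N and the normal force is N = mg cos 40° = 45.963 N.
Friction up the slope is f = μN = 0.4 × 45.963 = 18.385 N, so the net downslope force is 38.567 − 18.385 = 20.182 N and a = 20.182 / 6 = 3.3637 m/s².
Starting from rest over a distance of 4.6 m, v² = 2aL = 2 × 3.3637 × 4.6 = 30.9460, so v = 5.5629 m/s.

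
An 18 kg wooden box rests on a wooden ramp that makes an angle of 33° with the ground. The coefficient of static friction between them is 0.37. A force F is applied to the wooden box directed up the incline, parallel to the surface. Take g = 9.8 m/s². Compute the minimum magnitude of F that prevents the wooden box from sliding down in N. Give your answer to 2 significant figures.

41 N

The normal force is N = mg cos 33° = 147.941 N. With F at its minimum the wooden box is on the verge of sliding down, so static friction is at its maximum μ_s N = 0.37 × 147.941 = 54.738 N and acts up the slope.
Equilibrium along the incline: F + μ_s N = mg sin 33°, so F = 96.074 − 54.738 = 41.336 N.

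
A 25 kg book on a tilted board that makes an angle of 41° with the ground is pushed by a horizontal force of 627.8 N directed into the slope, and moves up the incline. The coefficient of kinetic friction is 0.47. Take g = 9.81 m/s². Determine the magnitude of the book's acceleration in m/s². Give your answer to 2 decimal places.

The horizontal push has components F cos 41° = 627.8 × 0.7547 = 473.801 N up the incline and F sin 41° = 627.8 × 0.6561 = 411.900 N pressing into the surface.
The normal force is therefore N = mg cos 41° + F sin 41° = 185.090 + 411.900 = 596.990 N, and kinetic friction down the slope is μN = 0.47 × 596.990 = 280.585 N.
Along the incline: F cos 41° − mg sin 41° − μN = ma, so 473.801 − 160.909 − 280.585 = 25 a, giving a = 1.2923 m/s².

1.29 m/s²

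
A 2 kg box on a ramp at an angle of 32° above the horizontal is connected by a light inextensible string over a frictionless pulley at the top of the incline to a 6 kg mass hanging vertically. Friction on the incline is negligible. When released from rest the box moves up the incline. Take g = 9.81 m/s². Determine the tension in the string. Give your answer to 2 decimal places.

For the box on the incline: the weight component along the slope is m₁g sin 32° = 2 × 9.81 × 0.5299 = 10.397 N and the normal force is N = m₁g cos 32° = 16.639 N.
Newton's second law for the box (up-slope positive): T − 10.397 = 2 a. For the hanging mass (downward positive): 6 × 9.81 − T = 6 a.
Adding the two equations eliminates T: 48.463 = 8 a, so a = 6.0579 m/s².
Then from the hanging mass's equation, T = 6 × (9.81 − 6.0579) = 22.513 N.

22.51 N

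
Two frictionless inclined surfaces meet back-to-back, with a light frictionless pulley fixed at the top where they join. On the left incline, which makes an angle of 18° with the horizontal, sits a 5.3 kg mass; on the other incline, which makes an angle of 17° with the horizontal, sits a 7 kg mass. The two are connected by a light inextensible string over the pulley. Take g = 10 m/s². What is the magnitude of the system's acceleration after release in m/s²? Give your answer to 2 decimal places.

0.33 m/s²

Resolve each weight along its own incline: the 5.3 kg mass has component 5.3 × 10 × sin 18° = 16.378 N down its slope, and the 7 kg mass has 7 × 10 × sin 17° = 20.466 N down its slope.
The 7 kg side's 20.466 N exceeds the other side's 16.378 N, so that mass slides down and the 5.3 kg mass slides up. Taking that direction as positive, Newton's second law for the whole system gives 20.466 − 16.378 = (5.3 + 7) a, so a = 4.088 / 12.3 = 0.3324 m/s².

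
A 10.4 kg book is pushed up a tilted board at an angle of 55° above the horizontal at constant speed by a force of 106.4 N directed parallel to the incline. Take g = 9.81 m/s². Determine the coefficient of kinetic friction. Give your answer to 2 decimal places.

0.39

At constant speed ΣF = 0 along the incline. The applied 106.4 N acts up the slope; the weight component mg sin 55° = 83.573 N and kinetic friction μN both act down the slope.
So 106.4 = 83.573 + μ × 58.519, giving μ = (106.4 − 83.573) / 58.519 = 0.3901.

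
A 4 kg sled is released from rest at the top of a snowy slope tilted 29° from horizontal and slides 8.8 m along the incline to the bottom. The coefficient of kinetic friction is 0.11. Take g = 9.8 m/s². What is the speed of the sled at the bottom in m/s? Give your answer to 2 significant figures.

8.2 m/s

The weight component along the incline is mg sin 29° = 19.005 N and the normal force is N = mg cos 29° = 34.285 N.
Friction up the slope is f = μN = 0.11 × 34.285 = 3.771 N, so the net downslope force is 19.005 − 3.771 = 15.234 N and a = 15.234 / 4 = 3.8085 m/s².
Starting from rest over a distance of 8.8 m, v² = 2aL = 2 × 3.8085 × 8.8 = 67.0296, so v = 8.1872 m/s.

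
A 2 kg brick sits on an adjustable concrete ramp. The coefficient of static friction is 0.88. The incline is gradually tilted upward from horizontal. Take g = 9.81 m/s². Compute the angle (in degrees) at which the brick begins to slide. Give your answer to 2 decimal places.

At the threshold of sliding, static friction is at its maximum μ_s N and exactly balances the weight component along the incline: mg sin θ = μ_s mg cos θ.
Hence tan θ = μ_s = 0.88, so θ = arctan(0.88) = 41.3478°.

41.35°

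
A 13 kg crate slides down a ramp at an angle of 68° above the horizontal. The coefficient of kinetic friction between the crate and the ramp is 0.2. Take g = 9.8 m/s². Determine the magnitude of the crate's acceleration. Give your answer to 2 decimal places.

8.35 m/s²

Resolving the weight along the incline: the component pulling the crate down the slope is mg sin 68° = 13 × 9.8 × 0.9272 = 118.125 N, and the normal force is N = mg cos 68° = 13 × 9.8 × 0.3746 = 47.724 N.
Kinetic friction acts up the slope with magnitude f = μN = 0.2 × 47.724 = 9.545 N.
Net force along the incline is 118.125 − 9.545 = 108.580 N, so a = 108.580 / 13 = 8.3523 m/s².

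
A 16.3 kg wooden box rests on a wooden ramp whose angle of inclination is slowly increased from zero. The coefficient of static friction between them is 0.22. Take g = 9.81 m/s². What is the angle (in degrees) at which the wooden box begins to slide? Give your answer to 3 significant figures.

At the threshold of sliding, static friction is at its maximum μ_s N and exactly balances the weight component along the incline: mg sin θ = μ_s mg cos θ.
Hence tan θ = μ_s = 0.22, so θ = arctan(0.22) = 12.4074°.

12.4°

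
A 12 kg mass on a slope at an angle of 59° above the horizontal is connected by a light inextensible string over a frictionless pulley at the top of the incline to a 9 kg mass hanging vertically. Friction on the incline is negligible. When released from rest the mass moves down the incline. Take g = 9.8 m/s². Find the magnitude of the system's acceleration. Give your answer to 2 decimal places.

0.60 m/s²

For the mass on the incline: the weight component along the slope is m₁g sin 59° = 12 × 9.8 × 0.8572 = 100.807 N and the normal force is N = m₁g cos 59° = 60.568 N.
Newton's second law for the mass (down-slope positive): 100.807 − T = 12 a. For the hanging mass (upward positive): T − 9 × 9.8 = 9 a.
Adding the two equations eliminates T: 12.607 = 21 a, so a = 0.6003 m/s².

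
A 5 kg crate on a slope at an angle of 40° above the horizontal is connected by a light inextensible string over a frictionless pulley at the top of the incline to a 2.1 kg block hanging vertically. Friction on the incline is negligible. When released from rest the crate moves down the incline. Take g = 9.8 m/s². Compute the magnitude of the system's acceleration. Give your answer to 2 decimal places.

1.54 m/s²

For the crate on the incline: the weight component along the slope is m₁g sin 40° = 5 × 9.8 × 0.6428 = 31.497 N and the normal force is N = m₁g cos 40° = 37.536 N.
Newton's second law for the crate (down-slope positive): 31.497 − T = 5 a. For the hanging block (upward positive): T − 2.1 × 9.8 = 2.1 a.
Adding the two equations eliminates T: 10.917 = 7.1 a, so a = 1.5376 m/s².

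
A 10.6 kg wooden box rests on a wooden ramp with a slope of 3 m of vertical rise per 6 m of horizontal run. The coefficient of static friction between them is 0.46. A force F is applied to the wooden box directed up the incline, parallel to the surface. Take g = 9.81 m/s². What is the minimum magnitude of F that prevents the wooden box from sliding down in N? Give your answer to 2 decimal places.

The normal force is N = mg cos 26.57° = 93.008 N. With F at its minimum the wooden box is on the verge of sliding down, so static friction is at its maximum μ_s N = 0.46 × 93.008 = 42.784 N and acts up the slope.
Equilibrium along the incline: F + μ_s N = mg sin 26.57°, so F = 46.504 − 42.784 = 3.720 N.

3.72 N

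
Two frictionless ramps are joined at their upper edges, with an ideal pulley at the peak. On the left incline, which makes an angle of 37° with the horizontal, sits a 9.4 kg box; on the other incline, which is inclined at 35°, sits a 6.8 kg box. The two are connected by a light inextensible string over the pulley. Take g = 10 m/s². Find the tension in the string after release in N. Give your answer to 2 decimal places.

Resolve each weight along its own incline: the 9.4 kg mass has component 9.4 × 10 × sin 37° = 56.571 N down its slope, and the 6.8 kg mass has 6.8 × 10 × sin 35° = 39.003 N down its slope.
The 9.4 kg side's 56.571 N exceeds the other side's 39.003 N, so that mass slides down and the 6.8 kg mass slides up. Taking that direction as positive, Newton's second law for the whole system gives 56.571 − 39.003 = (9.4 + 6.8) a, so a = 17.568 / 16.2 = 1.0844 m/s².
For the 6.8 kg mass (up-slope positive): T − 39.003 = 6.8 × 1.0844, so T = 46.377 N.

46.38 N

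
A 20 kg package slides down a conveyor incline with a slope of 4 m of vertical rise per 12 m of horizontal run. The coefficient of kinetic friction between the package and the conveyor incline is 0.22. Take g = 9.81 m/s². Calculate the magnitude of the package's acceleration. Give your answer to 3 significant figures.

1.05 m/s²

Resolving the weight along the incline: the component pulling the package down the slope is mg sin 18.43° = 20 × 9.81 × 0.3162 = 62.038 N, and the normal force is N = mg cos 18.43° = 20 × 9.81 × 0.9487 = 186.135 N.
Kinetic friction acts up the slope with magnitude f = μN = 0.22 × 186.135 = 40.950 N.
Net force along the incline is 62.038 − 40.950 = 21.088 N, so a = 21.088 / 20 = 1.0544 m/s².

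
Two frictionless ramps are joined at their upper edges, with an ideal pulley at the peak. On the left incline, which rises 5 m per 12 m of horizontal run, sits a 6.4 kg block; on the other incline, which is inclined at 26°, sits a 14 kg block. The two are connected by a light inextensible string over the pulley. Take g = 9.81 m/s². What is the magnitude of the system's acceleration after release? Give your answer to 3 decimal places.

Resolve each weight along its own incline: the 6.4 kg mass has component 6.4 × 9.81 × sin 22.62° = 24.148 N down its slope, and the 14 kg mass has 14 × 9.81 × sin 26° = 60.206 N down its slope.
The 14 kg side's 60.206 N exceeds the other side's 24.148 N, so that mass slides down and the 6.4 kg mass slides up. Taking that direction as positive, Newton's second law for the whole system gives 60.206 − 24.148 = (6.4 + 14) a, so a = 36.058 / 20.4 = 1.7675 m/s².

1.768 m/s²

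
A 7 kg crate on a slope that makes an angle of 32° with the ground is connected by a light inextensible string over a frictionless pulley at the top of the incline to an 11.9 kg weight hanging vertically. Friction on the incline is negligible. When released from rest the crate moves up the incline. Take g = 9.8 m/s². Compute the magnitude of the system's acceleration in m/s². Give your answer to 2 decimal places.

For the crate on the incline: the weight component along the slope is m₁g sin 32° = 7 × 9.8 × 0.5299 = 36.351 N and the normal force is N = m₁g cos 32° = 58.176 N.
Newton's second law for the crate (up-slope positive): T − 36.351 = 7 a. For the hanging weight (downward positive): 11.9 × 9.8 − T = 11.9 a.
Adding the two equations eliminates T: 80.269 = 18.9 a, so a = 4.2470 m/s².

4.25 m/s²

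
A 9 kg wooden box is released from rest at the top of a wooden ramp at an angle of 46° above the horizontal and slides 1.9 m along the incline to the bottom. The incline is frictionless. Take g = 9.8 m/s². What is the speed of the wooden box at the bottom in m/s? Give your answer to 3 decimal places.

The weight component along the incline is mg sin 46° = 63.446 N and the normal force is N = mg cos 46° = 61.269 N.
With no friction, a = g sin 46° = 7.0495 m/s².
Starting from rest over a distance of 1.9 m, v² = 2aL = 2 × 7.0495 × 1.9 = 26.7881, so v = 5.1757 m/s.

5.176 m/s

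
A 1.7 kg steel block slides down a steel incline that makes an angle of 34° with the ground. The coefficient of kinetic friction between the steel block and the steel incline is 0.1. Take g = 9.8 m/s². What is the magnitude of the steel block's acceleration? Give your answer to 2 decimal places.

4.67 m/s²

Resolving the weight along the incline: the component pulling the steel block down the slope is mg sin 34° = 1.7 × 9.8 × 0.5592 = 9.316 N, and the normal force is N = mg cos 34° = 1.7 × 9.8 × 0.8290 = 13.811 N.
Kinetic friction acts up the slope with magnitude f = μN = 0.1 × 13.811 = 1.381 N.
Net force along the incline is 9.316 − 1.381 = 7.935 N, so a = 7.935 / 1.7 = 4.6676 m/s².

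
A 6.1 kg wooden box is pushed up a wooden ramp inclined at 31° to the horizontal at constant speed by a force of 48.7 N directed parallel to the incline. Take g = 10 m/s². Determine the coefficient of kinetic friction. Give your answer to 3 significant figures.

0.331

At constant speed ΣF = 0 along the incline. The applied 48.7 N acts up the slope; the weight component mg sin 31° = 31.417 N and kinetic friction μN both act down the slope.
So 48.7 = 31.417 + μ × 52.287, giving μ = (48.7 − 31.417) / 52.287 = 0.3305.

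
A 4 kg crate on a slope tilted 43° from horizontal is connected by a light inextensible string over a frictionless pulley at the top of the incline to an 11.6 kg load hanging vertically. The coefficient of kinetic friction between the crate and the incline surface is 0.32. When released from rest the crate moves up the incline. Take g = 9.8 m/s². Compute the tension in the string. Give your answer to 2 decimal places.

55.85 N

For the crate on the incline: the weight component along the slope is m₁g sin 43° = 4 × 9.8 × 0.6820 = 26.734 N and the normal force is N = m₁g cos 43° = 28.669 N.
Kinetic friction opposes the crate's motion up the incline: f = μN = 0.32 × 28.669 = 9.174 N acting down the slope.
Newton's second law for the crate (up-slope positive): T − 26.734 − 9.174 = 4 a. For the hanging load (downward positive): 11.6 × 9.8 − T = 11.6 a.
Adding the two equations eliminates T: 77.772 = 15.6 a, so a = 4.9854 m/s².
Then from the hanging load's equation, T = 11.6 × (9.8 − 4.9854) = 55.849 N.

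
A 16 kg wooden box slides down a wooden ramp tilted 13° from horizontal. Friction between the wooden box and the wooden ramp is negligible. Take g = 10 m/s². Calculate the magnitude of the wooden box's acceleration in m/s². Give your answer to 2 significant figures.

2.2 m/s²

Resolving the weight along the incline: the component pulling the wooden box down the slope is mg sin 13° = 16 × 10 × 0.2250 = 36.000 N, and the normal force is N = mg cos 13° = 16 × 10 × 0.9744 = 155.904 N.
With no friction the net force along the incline is 36.000 N, so a = g sin 13° = 36.000 / 16 = 2.2500 m/s².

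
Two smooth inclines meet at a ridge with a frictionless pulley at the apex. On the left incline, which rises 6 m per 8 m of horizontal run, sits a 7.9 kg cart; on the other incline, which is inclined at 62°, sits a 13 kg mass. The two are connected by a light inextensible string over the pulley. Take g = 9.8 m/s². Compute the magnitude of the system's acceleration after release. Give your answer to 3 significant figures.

3.16 m/s²

Resolve each weight along its own incline: the 7.9 kg mass has component 7.9 × 9.8 × sin 36.87° = 46.452 N down its slope, and the 13 kg mass has 13 × 9.8 × sin 62° = 112.488 N down its slope.
The 13 kg side's 112.488 N exceeds the other side's 46.452 N, so that mass slides down and the 7.9 kg mass slides up. Taking that direction as positive, Newton's second law for the whole system gives 112.488 − 46.452 = (7.9 + 13) a, so a = 66.036 / 20.9 = 3.1596 m/s².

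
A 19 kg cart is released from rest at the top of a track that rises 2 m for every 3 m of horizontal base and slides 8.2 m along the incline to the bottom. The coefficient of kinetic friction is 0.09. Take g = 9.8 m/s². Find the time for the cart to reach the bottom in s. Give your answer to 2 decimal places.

The weight component along the incline is mg sin 33.69° = 103.285 N and the normal force is N = mg cos 33.69° = 154.928 N.
Friction up the slope is f = μN = 0.09 × 154.928 = 13.944 N, so the net downslope force is 103.285 − 13.944 = 89.341 N and a = 89.341 / 19 = 4.7022 m/s².
Starting from rest, L = ½at², so t = √(2L/a) = √(2 × 8.2 / 4.7022) = 1.8675 s.

1.87 s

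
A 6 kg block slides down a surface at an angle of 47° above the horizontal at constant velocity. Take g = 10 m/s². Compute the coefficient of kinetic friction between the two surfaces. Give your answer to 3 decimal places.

1.072

At constant velocity the net force along the incline is zero: mg sin 47° = μ mg cos 47°.
So μ = tan 47° = 0.7314 / 0.6820 = 1.0724.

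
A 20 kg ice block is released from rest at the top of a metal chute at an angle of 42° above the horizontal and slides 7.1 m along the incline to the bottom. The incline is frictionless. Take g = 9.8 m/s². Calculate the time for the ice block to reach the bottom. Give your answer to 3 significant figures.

1.47 s

The weight component along the incline is mg sin 42° = 131.150 N and the normal force is N = mg cos 42° = 145.656 N.
With no friction, a = g sin 42° = 6.5575 m/s².
Starting from rest, L = ½at², so t = √(2L/a) = √(2 × 7.1 / 6.5575) = 1.4715 s.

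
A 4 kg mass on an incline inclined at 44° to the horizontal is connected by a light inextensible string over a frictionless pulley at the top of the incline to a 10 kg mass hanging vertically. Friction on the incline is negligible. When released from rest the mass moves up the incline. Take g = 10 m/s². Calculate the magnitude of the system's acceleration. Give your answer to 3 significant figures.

5.16 m/s²

For the mass on the incline: the weight component along the slope is m₁g sin 44° = 4 × 10 × 0.6947 = 27.788 N and the normal force is N = m₁g cos 44° = 28.774 N.
Newton's second law for the mass (up-slope positive): T − 27.788 = 4 a. For the hanging mass (downward positive): 10 × 10 − T = 10 a.
Adding the two equations eliminates T: 72.212 = 14 a, so a = 5.1580 m/s².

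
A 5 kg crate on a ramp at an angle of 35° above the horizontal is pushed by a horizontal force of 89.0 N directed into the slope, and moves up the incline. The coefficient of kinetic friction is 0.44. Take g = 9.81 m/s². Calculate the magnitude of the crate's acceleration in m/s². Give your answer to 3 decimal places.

The horizontal push has components F cos 35° = 89.0 × 0.8192 = 72.909 N up the incline and F sin 35° = 89.0 × 0.5736 = 51.050 N pressing into the surface.
The normal force is therefore N = mg cos 35° + F sin 35° = 40.182 + 51.050 = 91.232 N, and kinetic friction down the slope is μN = 0.44 × 91.232 = 40.142 N.
Along the incline: F cos 35° − mg sin 35° − μN = ma, so 72.909 − 28.135 − 40.142 = 5 a, giving a = 0.9264 m/s².

0.926 m/s²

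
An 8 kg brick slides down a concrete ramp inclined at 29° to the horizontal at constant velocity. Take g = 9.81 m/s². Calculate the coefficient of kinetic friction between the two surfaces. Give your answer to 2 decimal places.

0.55

At constant velocity the net force along the incline is zero: mg sin 29° = μ mg cos 29°.
So μ = tan 29° = 0.4848 / 0.8746 = 0.5543.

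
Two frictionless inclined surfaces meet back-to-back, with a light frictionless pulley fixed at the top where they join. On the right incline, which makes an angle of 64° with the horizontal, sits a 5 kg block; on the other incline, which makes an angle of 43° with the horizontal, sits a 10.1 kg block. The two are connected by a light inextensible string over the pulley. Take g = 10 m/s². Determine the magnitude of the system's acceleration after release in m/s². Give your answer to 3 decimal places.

Resolve each weight along its own incline: the 5 kg mass has component 5 × 10 × sin 64° = 44.940 N down its slope, and the 10.1 kg mass has 10.1 × 10 × sin 43° = 68.882 N down its slope.
The 10.1 kg side's 68.882 N exceeds the other side's 44.940 N, so that mass slides down and the 5 kg mass slides up. Taking that direction as positive, Newton's second law for the whole system gives 68.882 − 44.940 = (5 + 10.1) a, so a = 23.942 / 15.1 = 1.5856 m/s².

1.586 m/s²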